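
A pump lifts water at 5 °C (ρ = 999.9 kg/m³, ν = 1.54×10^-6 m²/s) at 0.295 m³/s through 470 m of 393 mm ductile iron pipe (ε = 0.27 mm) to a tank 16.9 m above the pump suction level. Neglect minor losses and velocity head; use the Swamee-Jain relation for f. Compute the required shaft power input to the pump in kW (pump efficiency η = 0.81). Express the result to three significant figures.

V = 4Q/(πD²) = 2.432 m/s; Re = 6.21×10^5; ε/D = 6.87×10^-4; f = 0.01870
h_f = f(L/D)V²/2g = 6.743 m
Total head H = z + h_f = 16.9 + 6.743 = 23.64 m
P_hyd = ρgQH = 999.9·9.81·0.295·23.64 = 68.41 kW
P_shaft = P_hyd/η = 68.41/0.81 = 84.46 kW

P_shaft ≈ 84.5 kW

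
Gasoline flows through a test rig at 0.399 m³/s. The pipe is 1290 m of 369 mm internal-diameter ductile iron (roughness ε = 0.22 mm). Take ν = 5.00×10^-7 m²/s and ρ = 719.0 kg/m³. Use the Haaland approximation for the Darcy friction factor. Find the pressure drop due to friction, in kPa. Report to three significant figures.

Δp ≈ 307 kPa

V = 4Q/(πD²) = 4·0.399/(π·0.369²) = 3.731 m/s
Re = VD/ν = 3.731·0.369/5.00×10^-7 = 2.75×10^6 → turbulent
ε/D = 0.22/369 = 5.96×10^-4
Haaland: f = 0.01756
h_f = f(L/D)V²/(2g) = 0.01756·(1290/0.369)·3.731²/(2·9.81) = 43.55 m
Δp = ρg·h_f = 719.0·9.81·43.55 = 307.2 kPa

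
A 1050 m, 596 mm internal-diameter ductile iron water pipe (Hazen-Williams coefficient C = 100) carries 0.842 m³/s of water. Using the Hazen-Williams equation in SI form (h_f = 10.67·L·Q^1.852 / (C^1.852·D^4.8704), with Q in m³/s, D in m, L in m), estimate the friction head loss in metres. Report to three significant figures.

h_f ≈ 20.0 m

h_f = 10.67·1050·0.842^1.852 / (100^1.852·0.596^4.8704) = 20.03 m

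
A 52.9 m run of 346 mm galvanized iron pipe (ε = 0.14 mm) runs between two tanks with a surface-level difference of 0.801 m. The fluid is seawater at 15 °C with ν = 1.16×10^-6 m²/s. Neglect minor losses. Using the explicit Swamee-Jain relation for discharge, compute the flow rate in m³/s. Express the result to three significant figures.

Q ≈ 0.233 m³/s

Swamee-Jain (Type II): Q = -0.965·√(gD⁵h_f/L)·ln[ε/(3.7D) + √(3.17ν²L/(gD³h_f))]
√(gD⁵h_f/L) = √(9.81·0.346⁵·0.801/52.9) = 0.02714
ε/(3.7D) = 1.09×10^-4; √(3.17ν²L/(gD³h_f)) = 2.63×10^-5
Q = -0.965·0.02714·ln(1.357×10^-4) = 0.2332 m³/s
Check: V = 2.48 m/s, Re = 7.40×10^5, f = 0.01681, h_f = 0.806 m ≈ 0.801 m ✓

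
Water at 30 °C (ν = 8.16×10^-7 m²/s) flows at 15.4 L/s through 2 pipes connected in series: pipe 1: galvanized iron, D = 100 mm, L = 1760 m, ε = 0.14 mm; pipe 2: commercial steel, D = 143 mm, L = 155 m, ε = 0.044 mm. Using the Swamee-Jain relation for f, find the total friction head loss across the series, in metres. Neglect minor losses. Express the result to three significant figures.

Pipe 1: V = 1.961 m/s, Re = 2.40×10^5, ε/D = 0.00140, f = 0.02246, h_1 = f(L/D)V²/2g = 77.45 m
Pipe 2: V = 0.9589 m/s, Re = 1.68×10^5, ε/D = 3.08×10^-4, f = 0.01821, h_2 = f(L/D)V²/2g = 0.9247 m
Series → Q common, losses add: H = Σh = 78.38 m

H ≈ 78.4 m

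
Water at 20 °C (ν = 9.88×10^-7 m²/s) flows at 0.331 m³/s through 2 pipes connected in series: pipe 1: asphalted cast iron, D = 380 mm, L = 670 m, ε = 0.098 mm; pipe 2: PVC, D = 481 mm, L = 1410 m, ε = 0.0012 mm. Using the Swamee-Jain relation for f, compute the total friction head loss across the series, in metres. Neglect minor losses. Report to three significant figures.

Pipe 1: V = 2.919 m/s, Re = 1.12×10^6, ε/D = 2.58×10^-4, f = 0.01528, h_1 = f(L/D)V²/2g = 11.70 m
Pipe 2: V = 1.822 m/s, Re = 8.87×10^5, ε/D = 2.49×10^-6, f = 0.01190, h_2 = f(L/D)V²/2g = 5.901 m
Series → Q common, losses add: H = Σh = 17.60 m

H ≈ 17.6 m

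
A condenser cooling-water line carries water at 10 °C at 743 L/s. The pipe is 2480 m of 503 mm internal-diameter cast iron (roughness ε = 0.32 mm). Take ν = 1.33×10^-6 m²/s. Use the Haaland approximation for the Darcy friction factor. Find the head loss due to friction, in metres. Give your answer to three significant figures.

V = 4Q/(πD²) = 4·0.743/(π·0.503²) = 3.739 m/s
Re = VD/ν = 3.739·0.503/1.33×10^-6 = 1.41×10^6 → turbulent
ε/D = 0.32/503 = 6.36×10^-4
Haaland: f = 0.01794
h_f = f(L/D)V²/(2g) = 0.01794·(2480/0.503)·3.739²/(2·9.81) = 63.03 m

h_f ≈ 63.0 m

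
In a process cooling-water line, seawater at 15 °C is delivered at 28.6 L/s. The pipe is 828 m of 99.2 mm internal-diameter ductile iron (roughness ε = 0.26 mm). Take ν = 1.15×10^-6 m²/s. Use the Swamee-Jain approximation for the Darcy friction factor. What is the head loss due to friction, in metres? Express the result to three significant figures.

V = 4Q/(πD²) = 4·0.0286/(π·0.0992²) = 3.700 m/s
Re = VD/ν = 3.700·0.0992/1.15×10^-6 = 3.19×10^5 → turbulent
ε/D = 0.26/99.2 = 0.00262
Swamee-Jain: f = 0.02581
h_f = f(L/D)V²/(2g) = 0.02581·(828/0.0992)·3.700²/(2·9.81) = 150.4 m

h_f ≈ 150 m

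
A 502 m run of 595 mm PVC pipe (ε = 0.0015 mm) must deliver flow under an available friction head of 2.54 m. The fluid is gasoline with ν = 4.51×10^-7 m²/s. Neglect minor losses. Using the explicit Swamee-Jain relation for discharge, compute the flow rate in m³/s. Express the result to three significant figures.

Swamee-Jain (Type II): Q = -0.965·√(gD⁵h_f/L)·ln[ε/(3.7D) + √(3.17ν²L/(gD³h_f))]
√(gD⁵h_f/L) = √(9.81·0.595⁵·2.54/502) = 0.06084
ε/(3.7D) = 6.81×10^-7; √(3.17ν²L/(gD³h_f)) = 7.85×10^-6
Q = -0.965·0.06084·ln(8.534×10^-6) = 0.6852 m³/s
Check: V = 2.46 m/s, Re = 3.25×10^6, f = 0.009741, h_f = 2.54 m ≈ 2.54 m ✓

Q ≈ 0.685 m³/s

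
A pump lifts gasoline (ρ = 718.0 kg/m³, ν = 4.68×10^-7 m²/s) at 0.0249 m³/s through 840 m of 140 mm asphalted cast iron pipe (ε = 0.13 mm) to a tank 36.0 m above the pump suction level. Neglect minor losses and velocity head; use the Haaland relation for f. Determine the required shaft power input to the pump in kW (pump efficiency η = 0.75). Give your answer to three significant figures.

P_shaft ≈ 12.1 kW

V = 4Q/(πD²) = 1.618 m/s; Re = 4.84×10^5; ε/D = 9.29×10^-4; f = 0.01989
h_f = f(L/D)V²/2g = 15.92 m
Total head H = z + h_f = 36.0 + 15.92 = 51.92 m
P_hyd = ρgQH = 718.0·9.81·0.0249·51.92 = 9.105 kW
P_shaft = P_hyd/η = 9.105/0.75 = 12.14 kW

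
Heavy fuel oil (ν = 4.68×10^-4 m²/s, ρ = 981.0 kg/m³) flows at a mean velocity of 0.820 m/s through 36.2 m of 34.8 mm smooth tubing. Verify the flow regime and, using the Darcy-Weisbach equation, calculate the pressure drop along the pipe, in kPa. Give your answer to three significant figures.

Δp ≈ 360 kPa

Re = VD/ν = 0.820·0.03480/4.68×10^-4 = 61.0 → laminar (Re < 2300)
f = 64/Re = 1.050
h_f = f(L/D)V²/(2g) = 1.050·(36.2/0.03480)·0.820²/(2·9.81) = 37.42 m
Δp = ρg·h_f = 981.0·9.81·37.42 = 360.1 kPa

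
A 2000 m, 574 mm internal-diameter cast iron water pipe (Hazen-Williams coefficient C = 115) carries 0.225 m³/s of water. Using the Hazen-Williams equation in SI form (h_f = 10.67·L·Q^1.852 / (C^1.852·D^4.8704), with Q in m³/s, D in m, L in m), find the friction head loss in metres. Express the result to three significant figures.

h_f ≈ 3.07 m

h_f = 10.67·2000·0.225^1.852 / (115^1.852·0.574^4.8704) = 3.071 m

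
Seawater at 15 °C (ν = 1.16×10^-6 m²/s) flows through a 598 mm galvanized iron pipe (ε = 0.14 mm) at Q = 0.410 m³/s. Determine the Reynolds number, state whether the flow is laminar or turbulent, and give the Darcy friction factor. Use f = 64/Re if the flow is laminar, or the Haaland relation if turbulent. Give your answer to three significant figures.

Re ≈ 7.53×10^5; turbulent; f ≈ 0.0152

V = 4Q/(πD²) = 1.460 m/s
Re = VD/ν = 1.460·0.598/1.16×10^-6 = 7.53×10^5
Re > 4000 → turbulent; ε/D = 2.34×10^-4
Haaland: f = 0.01518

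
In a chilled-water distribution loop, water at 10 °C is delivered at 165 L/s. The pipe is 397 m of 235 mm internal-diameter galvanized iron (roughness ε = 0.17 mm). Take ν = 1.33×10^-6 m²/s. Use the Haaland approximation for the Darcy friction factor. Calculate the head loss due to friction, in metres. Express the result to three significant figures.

V = 4Q/(πD²) = 4·0.165/(π·0.235²) = 3.804 m/s
Re = VD/ν = 3.804·0.235/1.33×10^-6 = 6.72×10^5 → turbulent
ε/D = 0.17/235 = 7.23×10^-4
Haaland: f = 0.01871
h_f = f(L/D)V²/(2g) = 0.01871·(397/0.235)·3.804²/(2·9.81) = 23.31 m

h_f ≈ 23.3 m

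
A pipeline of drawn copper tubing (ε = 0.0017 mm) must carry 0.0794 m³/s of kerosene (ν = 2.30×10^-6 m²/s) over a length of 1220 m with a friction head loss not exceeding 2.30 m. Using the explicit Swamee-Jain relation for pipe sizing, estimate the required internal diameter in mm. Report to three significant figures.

D ≈ 347 mm

Swamee-Jain (Type III): D = 0.66·[ε^1.25·(LQ²/(gh_f))^4.75 + ν·Q^9.4·(L/(gh_f))^5.2]^0.04
LQ²/(gh_f) = 0.3409; L/(gh_f) = 54.07
Term 1 = ε^1.25·(…)^4.75 = 3.70×10^-10; Term 2 = ν·Q^9.4·(…)^5.2 = 1.08×10^-7
D = 0.66·(3.70×10^-10 + 1.08×10^-7)^0.04 = 0.3474 m = 347 mm
Check: V = 0.838 m/s, Re = 1.27×10^5, f = 0.01705, h_f = 2.14 m ≈ 2.30 m ✓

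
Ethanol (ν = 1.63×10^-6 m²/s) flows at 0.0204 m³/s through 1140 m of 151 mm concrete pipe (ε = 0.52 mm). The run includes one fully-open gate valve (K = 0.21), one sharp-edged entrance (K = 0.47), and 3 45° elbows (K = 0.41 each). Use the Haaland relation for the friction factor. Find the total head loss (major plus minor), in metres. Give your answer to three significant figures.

H_L ≈ 14.2 m

V = 4Q/(πD²) = 1.139 m/s; V²/2g = 0.06614 m
Re = 1.06×10^5, ε/D = 0.00344 → f = 0.02828 (Haaland)
Major: h_f = f(L/D)·V²/2g = 0.02828·7550·0.06614 = 14.12 m
Minor: ΣK = 1.91; h_m = ΣK·V²/2g = 0.1263 m
Total H_L = 14.12 + 0.1263 = 14.25 m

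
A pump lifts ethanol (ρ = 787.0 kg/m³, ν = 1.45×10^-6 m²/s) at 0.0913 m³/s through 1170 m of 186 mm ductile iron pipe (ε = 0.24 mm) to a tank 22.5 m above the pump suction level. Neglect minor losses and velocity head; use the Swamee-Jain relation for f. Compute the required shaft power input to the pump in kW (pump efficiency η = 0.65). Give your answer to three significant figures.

V = 4Q/(πD²) = 3.360 m/s; Re = 4.31×10^5; ε/D = 0.00129; f = 0.02162
h_f = f(L/D)V²/2g = 78.25 m
Total head H = z + h_f = 22.5 + 78.25 = 100.8 m
P_hyd = ρgQH = 787.0·9.81·0.0913·100.8 = 71.02 kW
P_shaft = P_hyd/η = 71.02/0.65 = 109.3 kW

P_shaft ≈ 109 kW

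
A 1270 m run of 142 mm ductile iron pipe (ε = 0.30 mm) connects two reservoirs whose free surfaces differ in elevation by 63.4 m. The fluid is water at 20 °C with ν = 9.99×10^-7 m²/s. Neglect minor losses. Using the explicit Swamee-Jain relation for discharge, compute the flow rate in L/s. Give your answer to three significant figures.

Q ≈ 37.9 L/s

Swamee-Jain (Type II): Q = -0.965·√(gD⁵h_f/L)·ln[ε/(3.7D) + √(3.17ν²L/(gD³h_f))]
√(gD⁵h_f/L) = √(9.81·0.142⁵·63.4/1270) = 0.005317
ε/(3.7D) = 5.71×10^-4; √(3.17ν²L/(gD³h_f)) = 4.75×10^-5
Q = -0.965·0.005317·ln(6.185×10^-4) = 0.03791 m³/s
Check: V = 2.39 m/s, Re = 3.40×10^5, f = 0.02442, h_f = 63.8 m ≈ 63.4 m ✓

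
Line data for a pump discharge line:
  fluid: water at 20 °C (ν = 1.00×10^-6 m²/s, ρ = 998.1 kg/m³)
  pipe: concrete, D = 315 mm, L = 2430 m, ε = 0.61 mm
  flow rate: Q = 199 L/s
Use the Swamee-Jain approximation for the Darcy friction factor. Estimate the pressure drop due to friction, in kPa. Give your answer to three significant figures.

V = 4Q/(πD²) = 4·0.199/(π·0.315²) = 2.554 m/s
Re = VD/ν = 2.554·0.315/1.00×10^-6 = 8.04×10^5 → turbulent
ε/D = 0.61/315 = 0.00194
Swamee-Jain: f = 0.02354
h_f = f(L/D)V²/(2g) = 0.02354·(2430/0.315)·2.554²/(2·9.81) = 60.36 m
Δp = ρg·h_f = 998.1·9.81·60.36 = 591.0 kPa

Δp ≈ 591 kPa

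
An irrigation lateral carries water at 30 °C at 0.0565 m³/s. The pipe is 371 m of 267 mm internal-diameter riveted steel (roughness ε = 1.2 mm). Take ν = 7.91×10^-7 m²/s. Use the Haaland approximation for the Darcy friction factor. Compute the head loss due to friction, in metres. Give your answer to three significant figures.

V = 4Q/(πD²) = 4·0.0565/(π·0.267²) = 1.009 m/s
Re = VD/ν = 1.009·0.267/7.91×10^-7 = 3.41×10^5 → turbulent
ε/D = 1.2/267 = 0.00449
Haaland: f = 0.02974
h_f = f(L/D)V²/(2g) = 0.02974·(371/0.267)·1.009²/(2·9.81) = 2.145 m

h_f ≈ 2.14 m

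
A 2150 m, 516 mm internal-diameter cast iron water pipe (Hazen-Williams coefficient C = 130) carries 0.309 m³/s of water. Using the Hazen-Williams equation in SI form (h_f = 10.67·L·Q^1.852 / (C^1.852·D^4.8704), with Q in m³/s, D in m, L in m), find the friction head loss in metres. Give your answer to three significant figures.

h_f ≈ 7.95 m

h_f = 10.67·2150·0.309^1.852 / (130^1.852·0.516^4.8704) = 7.952 m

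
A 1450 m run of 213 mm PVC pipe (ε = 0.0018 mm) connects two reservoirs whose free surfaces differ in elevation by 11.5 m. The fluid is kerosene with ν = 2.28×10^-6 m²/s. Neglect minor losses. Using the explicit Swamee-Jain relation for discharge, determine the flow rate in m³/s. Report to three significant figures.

Q ≈ 0.0496 m³/s

Swamee-Jain (Type II): Q = -0.965·√(gD⁵h_f/L)·ln[ε/(3.7D) + √(3.17ν²L/(gD³h_f))]
√(gD⁵h_f/L) = √(9.81·0.213⁵·11.5/1450) = 0.005840
ε/(3.7D) = 2.28×10^-6; √(3.17ν²L/(gD³h_f)) = 1.48×10^-4
Q = -0.965·0.005840·ln(1.503×10^-4) = 0.04961 m³/s
Check: V = 1.39 m/s, Re = 1.30×10^5, f = 0.01698, h_f = 11.4 m ≈ 11.5 m ✓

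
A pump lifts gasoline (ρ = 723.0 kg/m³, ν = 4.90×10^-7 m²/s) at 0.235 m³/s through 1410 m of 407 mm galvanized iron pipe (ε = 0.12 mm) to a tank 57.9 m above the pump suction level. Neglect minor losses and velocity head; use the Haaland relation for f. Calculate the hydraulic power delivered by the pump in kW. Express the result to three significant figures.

V = 4Q/(πD²) = 1.806 m/s; Re = 1.50×10^6; ε/D = 2.95×10^-4; f = 0.01535
h_f = f(L/D)V²/2g = 8.844 m
Total head H = z + h_f = 57.9 + 8.844 = 66.74 m
P_hyd = ρgQH = 723.0·9.81·0.235·66.74 = 111.2 kW

P_hyd ≈ 111 kW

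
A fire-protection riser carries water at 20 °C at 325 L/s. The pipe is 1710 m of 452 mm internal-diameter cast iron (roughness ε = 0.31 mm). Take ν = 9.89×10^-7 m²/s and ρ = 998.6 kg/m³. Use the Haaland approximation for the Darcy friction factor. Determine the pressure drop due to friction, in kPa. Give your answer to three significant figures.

Δp ≈ 142 kPa

V = 4Q/(πD²) = 4·0.325/(π·0.452²) = 2.025 m/s
Re = VD/ν = 2.025·0.452/9.89×10^-7 = 9.26×10^5 → turbulent
ε/D = 0.31/452 = 6.86×10^-4
Haaland: f = 0.01836
h_f = f(L/D)V²/(2g) = 0.01836·(1710/0.452)·2.025²/(2·9.81) = 14.53 m
Δp = ρg·h_f = 998.6·9.81·14.53 = 142.3 kPa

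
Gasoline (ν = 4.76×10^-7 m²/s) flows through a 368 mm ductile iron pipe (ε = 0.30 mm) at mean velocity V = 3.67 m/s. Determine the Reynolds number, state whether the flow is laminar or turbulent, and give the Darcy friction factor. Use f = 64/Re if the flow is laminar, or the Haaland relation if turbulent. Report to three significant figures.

Re ≈ 2.84×10^6; turbulent; f ≈ 0.0188

Re = VD/ν = 3.670·0.368/4.76×10^-7 = 2.84×10^6
Re > 4000 → turbulent; ε/D = 8.15×10^-4
Haaland: f = 0.01884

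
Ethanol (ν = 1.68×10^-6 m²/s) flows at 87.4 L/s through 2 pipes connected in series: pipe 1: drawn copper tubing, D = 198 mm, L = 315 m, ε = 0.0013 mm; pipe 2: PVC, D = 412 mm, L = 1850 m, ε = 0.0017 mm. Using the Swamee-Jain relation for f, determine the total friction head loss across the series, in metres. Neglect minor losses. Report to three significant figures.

H ≈ 10.9 m

Pipe 1: V = 2.839 m/s, Re = 3.35×10^5, ε/D = 6.57×10^-6, f = 0.01417, h_1 = f(L/D)V²/2g = 9.256 m
Pipe 2: V = 0.6556 m/s, Re = 1.61×10^5, ε/D = 4.13×10^-6, f = 0.01625, h_2 = f(L/D)V²/2g = 1.598 m
Series → Q common, losses add: H = Σh = 10.85 m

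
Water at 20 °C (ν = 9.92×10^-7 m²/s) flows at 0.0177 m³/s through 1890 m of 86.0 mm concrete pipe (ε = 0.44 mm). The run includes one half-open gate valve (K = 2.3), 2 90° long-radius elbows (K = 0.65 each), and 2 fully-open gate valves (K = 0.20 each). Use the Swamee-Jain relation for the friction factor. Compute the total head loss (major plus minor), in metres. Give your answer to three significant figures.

H_L ≈ 325 m

V = 4Q/(πD²) = 3.047 m/s; V²/2g = 0.4732 m
Re = 2.64×10^5, ε/D = 0.00512 → f = 0.03108 (Swamee-Jain)
Major: h_f = f(L/D)·V²/2g = 0.03108·21977·0.4732 = 323.2 m
Minor: ΣK = 4.00; h_m = ΣK·V²/2g = 1.893 m
Total H_L = 323.2 + 1.893 = 325.1 m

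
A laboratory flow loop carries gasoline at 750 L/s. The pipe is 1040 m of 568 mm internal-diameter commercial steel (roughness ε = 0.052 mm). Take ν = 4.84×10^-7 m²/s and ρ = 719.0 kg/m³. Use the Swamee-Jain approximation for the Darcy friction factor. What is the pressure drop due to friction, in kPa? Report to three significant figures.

V = 4Q/(πD²) = 4·0.750/(π·0.568²) = 2.960 m/s
Re = VD/ν = 2.960·0.568/4.84×10^-7 = 3.47×10^6 → turbulent
ε/D = 0.052/568 = 9.15×10^-5
Swamee-Jain: f = 0.01239
h_f = f(L/D)V²/(2g) = 0.01239·(1040/0.568)·2.960²/(2·9.81) = 10.13 m
Δp = ρg·h_f = 719.0·9.81·10.13 = 71.44 kPa

Δp ≈ 71.4 kPa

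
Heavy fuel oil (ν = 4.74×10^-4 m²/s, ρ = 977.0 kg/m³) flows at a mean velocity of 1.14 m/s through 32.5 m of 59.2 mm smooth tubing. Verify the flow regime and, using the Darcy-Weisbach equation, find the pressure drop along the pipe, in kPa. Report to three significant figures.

Re = VD/ν = 1.14·0.05920/4.74×10^-4 = 142 → laminar (Re < 2300)
f = 64/Re = 0.4495
h_f = f(L/D)V²/(2g) = 0.4495·(32.5/0.05920)·1.14²/(2·9.81) = 16.35 m
Δp = ρg·h_f = 977.0·9.81·16.35 = 156.7 kPa

Δp ≈ 157 kPa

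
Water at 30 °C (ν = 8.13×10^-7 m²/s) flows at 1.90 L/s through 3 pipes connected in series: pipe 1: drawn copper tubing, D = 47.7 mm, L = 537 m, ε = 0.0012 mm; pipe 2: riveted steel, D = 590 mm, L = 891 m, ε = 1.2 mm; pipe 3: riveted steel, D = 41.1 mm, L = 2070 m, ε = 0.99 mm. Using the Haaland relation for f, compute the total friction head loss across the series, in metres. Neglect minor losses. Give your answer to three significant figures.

H ≈ 291 m

Pipe 1: V = 1.063 m/s, Re = 6.24×10^4, ε/D = 2.52×10^-5, f = 0.01979, h_1 = f(L/D)V²/2g = 12.84 m
Pipe 2: V = 0.006950 m/s, Re = 5040, ε/D = 0.00203, f = 0.03955, h_2 = f(L/D)V²/2g = 1.470×10^-4 m
Pipe 3: V = 1.432 m/s, Re = 7.24×10^4, ε/D = 0.0241, f = 0.05288, h_3 = f(L/D)V²/2g = 278.4 m
Series → Q common, losses add: H = Σh = 291.2 m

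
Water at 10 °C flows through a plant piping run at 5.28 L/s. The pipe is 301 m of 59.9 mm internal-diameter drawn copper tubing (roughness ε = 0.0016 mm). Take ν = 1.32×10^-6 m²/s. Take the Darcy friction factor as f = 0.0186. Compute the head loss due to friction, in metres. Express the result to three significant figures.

V = 4Q/(πD²) = 4·0.00528/(π·0.0599²) = 1.874 m/s
h_f = f(L/D)V²/(2g) = 0.01860·(301/0.0599)·1.874²/(2·9.81) = 16.72 m

h_f ≈ 16.7 m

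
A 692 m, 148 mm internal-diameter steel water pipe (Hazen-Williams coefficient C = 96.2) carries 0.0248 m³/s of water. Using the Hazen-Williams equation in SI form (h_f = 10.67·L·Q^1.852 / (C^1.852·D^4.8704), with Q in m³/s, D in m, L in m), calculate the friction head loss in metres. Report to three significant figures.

h_f ≈ 18.3 m

h_f = 10.67·692·0.0248^1.852 / (96.2^1.852·0.148^4.8704) = 18.33 m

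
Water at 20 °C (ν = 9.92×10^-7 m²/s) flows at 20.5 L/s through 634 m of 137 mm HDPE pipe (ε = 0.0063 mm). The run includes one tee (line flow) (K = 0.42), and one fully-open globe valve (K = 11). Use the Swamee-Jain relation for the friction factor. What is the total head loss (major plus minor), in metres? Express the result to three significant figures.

V = 4Q/(πD²) = 1.391 m/s; V²/2g = 0.09857 m
Re = 1.92×10^5, ε/D = 4.60×10^-5 → f = 0.01606 (Swamee-Jain)
Major: h_f = f(L/D)·V²/2g = 0.01606·4628·0.09857 = 7.325 m
Minor: ΣK = 11.4; h_m = ΣK·V²/2g = 1.126 m
Total H_L = 7.325 + 1.126 = 8.451 m

H_L ≈ 8.45 m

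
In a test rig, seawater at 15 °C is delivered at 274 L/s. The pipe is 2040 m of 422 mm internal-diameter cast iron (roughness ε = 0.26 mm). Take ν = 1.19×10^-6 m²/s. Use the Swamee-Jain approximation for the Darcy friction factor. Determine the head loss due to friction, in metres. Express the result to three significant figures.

V = 4Q/(πD²) = 4·0.274/(π·0.422²) = 1.959 m/s
Re = VD/ν = 1.959·0.422/1.19×10^-6 = 6.95×10^5 → turbulent
ε/D = 0.26/422 = 6.16×10^-4
Swamee-Jain: f = 0.01823
h_f = f(L/D)V²/(2g) = 0.01823·(2040/0.422)·1.959²/(2·9.81) = 17.24 m

h_f ≈ 17.2 m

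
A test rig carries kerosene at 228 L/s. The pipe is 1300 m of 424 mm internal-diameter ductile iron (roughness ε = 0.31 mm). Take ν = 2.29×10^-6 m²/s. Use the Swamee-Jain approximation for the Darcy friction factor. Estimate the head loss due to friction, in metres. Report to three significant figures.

h_f ≈ 7.97 m

V = 4Q/(πD²) = 4·0.228/(π·0.424²) = 1.615 m/s
Re = VD/ν = 1.615·0.424/2.29×10^-6 = 2.99×10^5 → turbulent
ε/D = 0.31/424 = 7.31×10^-4
Swamee-Jain: f = 0.01955
h_f = f(L/D)V²/(2g) = 0.01955·(1300/0.424)·1.615²/(2·9.81) = 7.965 m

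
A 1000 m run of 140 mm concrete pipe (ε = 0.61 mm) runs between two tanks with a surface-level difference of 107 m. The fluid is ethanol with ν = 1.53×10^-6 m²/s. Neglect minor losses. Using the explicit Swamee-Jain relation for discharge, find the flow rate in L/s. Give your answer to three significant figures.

Swamee-Jain (Type II): Q = -0.965·√(gD⁵h_f/L)·ln[ε/(3.7D) + √(3.17ν²L/(gD³h_f))]
√(gD⁵h_f/L) = √(9.81·0.140⁵·107/1000) = 0.007514
ε/(3.7D) = 0.00118; √(3.17ν²L/(gD³h_f)) = 5.08×10^-5
Q = -0.965·0.007514·ln(0.001228) = 0.04859 m³/s
Check: V = 3.16 m/s, Re = 2.89×10^5, f = 0.02965, h_f = 108 m ≈ 107 m ✓

Q ≈ 48.6 L/s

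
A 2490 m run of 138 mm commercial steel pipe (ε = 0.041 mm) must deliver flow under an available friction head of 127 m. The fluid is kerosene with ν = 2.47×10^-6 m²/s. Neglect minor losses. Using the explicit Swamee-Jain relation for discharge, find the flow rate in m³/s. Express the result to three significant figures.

Q ≈ 0.0411 m³/s

Swamee-Jain (Type II): Q = -0.965·√(gD⁵h_f/L)·ln[ε/(3.7D) + √(3.17ν²L/(gD³h_f))]
√(gD⁵h_f/L) = √(9.81·0.138⁵·127/2490) = 0.005004
ε/(3.7D) = 8.03×10^-5; √(3.17ν²L/(gD³h_f)) = 1.21×10^-4
Q = -0.965·0.005004·ln(2.016×10^-4) = 0.04109 m³/s
Check: V = 2.75 m/s, Re = 1.53×10^5, f = 0.01835, h_f = 127 m ≈ 127 m ✓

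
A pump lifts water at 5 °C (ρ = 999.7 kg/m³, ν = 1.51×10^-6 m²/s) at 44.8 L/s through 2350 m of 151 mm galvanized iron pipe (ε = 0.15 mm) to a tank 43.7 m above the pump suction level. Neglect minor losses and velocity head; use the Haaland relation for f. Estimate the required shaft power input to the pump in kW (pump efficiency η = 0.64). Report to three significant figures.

V = 4Q/(πD²) = 2.502 m/s; Re = 2.50×10^5; ε/D = 9.93×10^-4; f = 0.02065
h_f = f(L/D)V²/2g = 102.5 m
Total head H = z + h_f = 43.7 + 102.5 = 146.2 m
P_hyd = ρgQH = 999.7·9.81·0.0448·146.2 = 64.25 kW
P_shaft = P_hyd/η = 64.25/0.64 = 100.4 kW

P_shaft ≈ 100 kW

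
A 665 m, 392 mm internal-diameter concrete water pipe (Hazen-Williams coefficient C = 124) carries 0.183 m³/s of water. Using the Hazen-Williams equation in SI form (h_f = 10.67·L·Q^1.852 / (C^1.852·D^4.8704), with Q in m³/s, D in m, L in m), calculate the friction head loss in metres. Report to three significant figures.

h_f = 10.67·665·0.183^1.852 / (124^1.852·0.392^4.8704) = 3.881 m

h_f ≈ 3.88 m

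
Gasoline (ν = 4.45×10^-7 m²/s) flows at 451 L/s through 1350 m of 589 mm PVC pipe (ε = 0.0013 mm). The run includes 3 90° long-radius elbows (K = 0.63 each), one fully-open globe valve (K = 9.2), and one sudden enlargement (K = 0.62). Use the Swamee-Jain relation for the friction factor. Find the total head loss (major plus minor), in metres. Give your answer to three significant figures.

V = 4Q/(πD²) = 1.655 m/s; V²/2g = 0.1396 m
Re = 2.19×10^6, ε/D = 2.21×10^-6 → f = 0.01031 (Swamee-Jain)
Major: h_f = f(L/D)·V²/2g = 0.01031·2292·0.1396 = 3.298 m
Minor: ΣK = 11.7; h_m = ΣK·V²/2g = 1.635 m
Total H_L = 3.298 + 1.635 = 4.934 m

H_L ≈ 4.93 m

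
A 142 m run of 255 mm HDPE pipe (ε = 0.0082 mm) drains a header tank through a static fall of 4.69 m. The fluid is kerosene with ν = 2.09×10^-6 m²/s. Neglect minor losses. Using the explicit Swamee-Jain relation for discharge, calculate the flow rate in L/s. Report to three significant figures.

Q ≈ 176 L/s

Swamee-Jain (Type II): Q = -0.965·√(gD⁵h_f/L)·ln[ε/(3.7D) + √(3.17ν²L/(gD³h_f))]
√(gD⁵h_f/L) = √(9.81·0.255⁵·4.69/142) = 0.01869
ε/(3.7D) = 8.69×10^-6; √(3.17ν²L/(gD³h_f)) = 5.08×10^-5
Q = -0.965·0.01869·ln(5.946×10^-5) = 0.1755 m³/s
Check: V = 3.44 m/s, Re = 4.19×10^5, f = 0.01396, h_f = 4.68 m ≈ 4.69 m ✓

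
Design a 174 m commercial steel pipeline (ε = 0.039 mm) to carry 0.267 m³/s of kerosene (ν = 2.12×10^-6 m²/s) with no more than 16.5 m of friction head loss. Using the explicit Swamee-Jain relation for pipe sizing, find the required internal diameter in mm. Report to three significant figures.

D ≈ 250 mm

Swamee-Jain (Type III): D = 0.66·[ε^1.25·(LQ²/(gh_f))^4.75 + ν·Q^9.4·(L/(gh_f))^5.2]^0.04
LQ²/(gh_f) = 0.07663; L/(gh_f) = 1.075
Term 1 = ε^1.25·(…)^4.75 = 1.55×10^-11; Term 2 = ν·Q^9.4·(…)^5.2 = 1.26×10^-11
D = 0.66·(1.55×10^-11 + 1.26×10^-11)^0.04 = 0.2497 m = 250 mm
Check: V = 5.45 m/s, Re = 6.42×10^5, f = 0.01474, h_f = 15.6 m ≈ 16.5 m ✓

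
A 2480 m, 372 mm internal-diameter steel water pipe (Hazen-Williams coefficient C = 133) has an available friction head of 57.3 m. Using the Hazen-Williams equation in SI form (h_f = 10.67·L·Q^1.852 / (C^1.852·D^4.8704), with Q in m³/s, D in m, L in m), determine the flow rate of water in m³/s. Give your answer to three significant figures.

Rearranging: Q = [h_f·C^1.852·D^4.8704 / (10.67·L)]^(1/1.852)
Q = [57.3·133^1.852·0.372^4.8704 / (10.67·2480)]^0.540 = 0.3596 m³/s

Q ≈ 0.360 m³/s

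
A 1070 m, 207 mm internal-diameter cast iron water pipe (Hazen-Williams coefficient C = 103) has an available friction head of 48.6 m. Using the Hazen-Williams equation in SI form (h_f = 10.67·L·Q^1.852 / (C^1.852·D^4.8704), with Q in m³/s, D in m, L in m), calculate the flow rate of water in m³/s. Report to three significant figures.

Rearranging: Q = [h_f·C^1.852·D^4.8704 / (10.67·L)]^(1/1.852)
Q = [48.6·103^1.852·0.207^4.8704 / (10.67·1070)]^0.540 = 0.08586 m³/s

Q ≈ 0.0859 m³/s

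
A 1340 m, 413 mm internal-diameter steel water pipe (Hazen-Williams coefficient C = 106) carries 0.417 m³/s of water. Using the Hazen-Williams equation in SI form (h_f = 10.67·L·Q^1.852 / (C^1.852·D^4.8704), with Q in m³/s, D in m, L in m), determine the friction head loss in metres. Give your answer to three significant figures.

h_f = 10.67·1340·0.417^1.852 / (106^1.852·0.413^4.8704) = 37.27 m

h_f ≈ 37.3 m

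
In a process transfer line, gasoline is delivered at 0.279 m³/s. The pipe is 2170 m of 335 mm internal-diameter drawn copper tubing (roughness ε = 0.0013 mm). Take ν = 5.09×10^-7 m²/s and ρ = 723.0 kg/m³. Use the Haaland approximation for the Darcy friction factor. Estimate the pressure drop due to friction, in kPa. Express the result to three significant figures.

V = 4Q/(πD²) = 4·0.279/(π·0.335²) = 3.165 m/s
Re = VD/ν = 3.165·0.335/5.09×10^-7 = 2.08×10^6 → turbulent
ε/D = 0.0013/335 = 3.88×10^-6
Haaland: f = 0.01039
h_f = f(L/D)V²/(2g) = 0.01039·(2170/0.335)·3.165²/(2·9.81) = 34.37 m
Δp = ρg·h_f = 723.0·9.81·34.37 = 243.7 kPa

Δp ≈ 244 kPa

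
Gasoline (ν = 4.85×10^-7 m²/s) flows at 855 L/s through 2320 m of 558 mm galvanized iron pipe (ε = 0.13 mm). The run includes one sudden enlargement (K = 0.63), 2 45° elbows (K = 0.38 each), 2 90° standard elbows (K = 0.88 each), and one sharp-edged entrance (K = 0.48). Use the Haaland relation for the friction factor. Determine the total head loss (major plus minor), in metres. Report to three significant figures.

V = 4Q/(πD²) = 3.496 m/s; V²/2g = 0.6230 m
Re = 4.02×10^6, ε/D = 2.33×10^-4 → f = 0.01440 (Haaland)
Major: h_f = f(L/D)·V²/2g = 0.01440·4158·0.6230 = 37.30 m
Minor: ΣK = 3.63; h_m = ΣK·V²/2g = 2.262 m
Total H_L = 37.30 + 2.262 = 39.56 m

H_L ≈ 39.6 m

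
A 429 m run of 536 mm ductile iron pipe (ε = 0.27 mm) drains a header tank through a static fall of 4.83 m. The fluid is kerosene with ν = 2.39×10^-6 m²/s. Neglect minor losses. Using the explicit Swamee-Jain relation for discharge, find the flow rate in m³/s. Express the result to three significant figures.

Q ≈ 0.586 m³/s

Swamee-Jain (Type II): Q = -0.965·√(gD⁵h_f/L)·ln[ε/(3.7D) + √(3.17ν²L/(gD³h_f))]
√(gD⁵h_f/L) = √(9.81·0.536⁵·4.83/429) = 0.06990
ε/(3.7D) = 1.36×10^-4; √(3.17ν²L/(gD³h_f)) = 3.26×10^-5
Q = -0.965·0.06990·ln(1.688×10^-4) = 0.5860 m³/s
Check: V = 2.60 m/s, Re = 5.82×10^5, f = 0.01767, h_f = 4.86 m ≈ 4.83 m ✓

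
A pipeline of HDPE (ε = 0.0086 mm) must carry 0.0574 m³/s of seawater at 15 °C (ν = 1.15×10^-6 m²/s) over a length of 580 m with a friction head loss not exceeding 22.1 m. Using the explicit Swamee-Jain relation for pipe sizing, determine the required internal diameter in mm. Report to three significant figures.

Swamee-Jain (Type III): D = 0.66·[ε^1.25·(LQ²/(gh_f))^4.75 + ν·Q^9.4·(L/(gh_f))^5.2]^0.04
LQ²/(gh_f) = 0.008814; L/(gh_f) = 2.675
Term 1 = ε^1.25·(…)^4.75 = 8.09×10^-17; Term 2 = ν·Q^9.4·(…)^5.2 = 4.14×10^-16
D = 0.66·(8.09×10^-17 + 4.14×10^-16)^0.04 = 0.1612 m = 161 mm
Check: V = 2.81 m/s, Re = 3.94×10^5, f = 0.01436, h_f = 20.8 m ≈ 22.1 m ✓

D ≈ 161 mm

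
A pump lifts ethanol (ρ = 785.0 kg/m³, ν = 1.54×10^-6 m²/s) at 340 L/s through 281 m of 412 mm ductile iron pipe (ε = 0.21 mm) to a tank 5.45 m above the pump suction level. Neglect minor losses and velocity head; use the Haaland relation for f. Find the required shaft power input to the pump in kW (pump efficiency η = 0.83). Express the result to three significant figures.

V = 4Q/(πD²) = 2.550 m/s; Re = 6.82×10^5; ε/D = 5.10×10^-4; f = 0.01743
h_f = f(L/D)V²/2g = 3.941 m
Total head H = z + h_f = 5.45 + 3.941 = 9.391 m
P_hyd = ρgQH = 785.0·9.81·0.340·9.391 = 24.59 kW
P_shaft = P_hyd/η = 24.59/0.83 = 29.62 kW

P_shaft ≈ 29.6 kW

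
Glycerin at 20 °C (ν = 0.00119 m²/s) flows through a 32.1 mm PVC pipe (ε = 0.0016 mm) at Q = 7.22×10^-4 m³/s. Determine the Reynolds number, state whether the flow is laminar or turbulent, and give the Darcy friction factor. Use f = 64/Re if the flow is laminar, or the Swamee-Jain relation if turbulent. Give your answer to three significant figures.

Re ≈ 24.1; laminar; f = 64/Re ≈ 2.66

V = 4Q/(πD²) = 0.8921 m/s
Re = VD/ν = 0.8921·0.0321/0.00119 = 24.1
Re < 2300 → laminar → f = 64/Re = 2.659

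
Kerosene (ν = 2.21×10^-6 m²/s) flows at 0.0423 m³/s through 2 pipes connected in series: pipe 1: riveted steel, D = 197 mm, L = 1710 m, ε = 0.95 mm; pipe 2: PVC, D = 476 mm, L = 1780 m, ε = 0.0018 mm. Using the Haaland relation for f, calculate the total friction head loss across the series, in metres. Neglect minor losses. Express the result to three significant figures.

H ≈ 26.5 m

Pipe 1: V = 1.388 m/s, Re = 1.24×10^5, ε/D = 0.00482, f = 0.03081, h_1 = f(L/D)V²/2g = 26.25 m
Pipe 2: V = 0.2377 m/s, Re = 5.12×10^4, ε/D = 3.78×10^-6, f = 0.02061, h_2 = f(L/D)V²/2g = 0.2220 m
Series → Q common, losses add: H = Σh = 26.47 m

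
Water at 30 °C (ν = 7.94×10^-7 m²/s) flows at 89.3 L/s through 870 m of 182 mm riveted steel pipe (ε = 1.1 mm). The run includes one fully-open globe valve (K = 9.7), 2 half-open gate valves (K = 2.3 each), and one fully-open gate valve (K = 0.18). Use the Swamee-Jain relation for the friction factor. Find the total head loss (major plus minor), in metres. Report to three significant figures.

V = 4Q/(πD²) = 3.433 m/s; V²/2g = 0.6005 m
Re = 7.87×10^5, ε/D = 0.00604 → f = 0.03236 (Swamee-Jain)
Major: h_f = f(L/D)·V²/2g = 0.03236·4780·0.6005 = 92.90 m
Minor: ΣK = 14.5; h_m = ΣK·V²/2g = 8.696 m
Total H_L = 92.90 + 8.696 = 101.6 m

H_L ≈ 102 m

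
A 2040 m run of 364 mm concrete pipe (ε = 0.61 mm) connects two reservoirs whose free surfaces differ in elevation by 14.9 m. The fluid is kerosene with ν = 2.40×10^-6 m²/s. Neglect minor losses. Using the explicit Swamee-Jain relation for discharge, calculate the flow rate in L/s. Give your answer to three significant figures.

Swamee-Jain (Type II): Q = -0.965·√(gD⁵h_f/L)·ln[ε/(3.7D) + √(3.17ν²L/(gD³h_f))]
√(gD⁵h_f/L) = √(9.81·0.364⁵·14.9/2040) = 0.02140
ε/(3.7D) = 4.53×10^-4; √(3.17ν²L/(gD³h_f)) = 7.27×10^-5
Q = -0.965·0.02140·ln(5.256×10^-4) = 0.1559 m³/s
Check: V = 1.50 m/s, Re = 2.27×10^5, f = 0.02341, h_f = 15.0 m ≈ 14.9 m ✓

Q ≈ 156 L/s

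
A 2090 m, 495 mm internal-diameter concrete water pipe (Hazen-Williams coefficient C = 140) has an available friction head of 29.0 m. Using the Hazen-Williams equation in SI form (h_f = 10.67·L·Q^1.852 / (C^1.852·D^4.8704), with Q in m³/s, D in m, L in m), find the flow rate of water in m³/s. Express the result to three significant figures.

Rearranging: Q = [h_f·C^1.852·D^4.8704 / (10.67·L)]^(1/1.852)
Q = [29.0·140^1.852·0.495^4.8704 / (10.67·2090)]^0.540 = 0.6092 m³/s

Q ≈ 0.609 m³/s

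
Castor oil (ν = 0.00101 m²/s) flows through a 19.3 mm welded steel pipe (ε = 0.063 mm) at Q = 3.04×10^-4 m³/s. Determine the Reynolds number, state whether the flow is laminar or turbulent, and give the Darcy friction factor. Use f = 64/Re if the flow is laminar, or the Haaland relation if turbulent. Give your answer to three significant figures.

V = 4Q/(πD²) = 1.039 m/s
Re = VD/ν = 1.039·0.0193/0.00101 = 19.9
Re < 2300 → laminar → f = 64/Re = 3.223

Re ≈ 19.9; laminar; f = 64/Re ≈ 3.22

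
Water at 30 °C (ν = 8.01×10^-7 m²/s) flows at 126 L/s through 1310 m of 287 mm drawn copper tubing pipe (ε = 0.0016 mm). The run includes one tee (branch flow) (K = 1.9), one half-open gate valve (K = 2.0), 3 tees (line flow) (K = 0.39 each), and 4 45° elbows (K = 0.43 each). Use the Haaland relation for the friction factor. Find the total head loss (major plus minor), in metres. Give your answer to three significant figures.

H_L ≈ 12.3 m

V = 4Q/(πD²) = 1.948 m/s; V²/2g = 0.1933 m
Re = 6.98×10^5, ε/D = 5.57×10^-6 → f = 0.01240 (Haaland)
Major: h_f = f(L/D)·V²/2g = 0.01240·4564·0.1933 = 10.94 m
Minor: ΣK = 6.79; h_m = ΣK·V²/2g = 1.313 m
Total H_L = 10.94 + 1.313 = 12.25 m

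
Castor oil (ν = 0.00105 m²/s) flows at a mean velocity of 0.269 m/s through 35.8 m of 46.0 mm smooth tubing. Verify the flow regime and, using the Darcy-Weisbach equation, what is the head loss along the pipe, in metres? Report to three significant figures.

h_f ≈ 15.6 m

Re = VD/ν = 0.269·0.04600/0.00105 = 11.8 → laminar (Re < 2300)
f = 64/Re = 5.431
h_f = f(L/D)V²/(2g) = 5.431·(35.8/0.04600)·0.269²/(2·9.81) = 15.59 m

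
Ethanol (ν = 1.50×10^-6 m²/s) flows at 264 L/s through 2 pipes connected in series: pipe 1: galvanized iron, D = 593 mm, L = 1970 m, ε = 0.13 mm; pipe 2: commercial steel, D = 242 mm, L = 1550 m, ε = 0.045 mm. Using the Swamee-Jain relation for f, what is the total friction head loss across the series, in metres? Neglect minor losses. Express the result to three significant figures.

Pipe 1: V = 0.9559 m/s, Re = 3.78×10^5, ε/D = 2.19×10^-4, f = 0.01608, h_1 = f(L/D)V²/2g = 2.488 m
Pipe 2: V = 5.740 m/s, Re = 9.26×10^5, ε/D = 1.86×10^-4, f = 0.01468, h_2 = f(L/D)V²/2g = 157.9 m
Series → Q common, losses add: H = Σh = 160.4 m

H ≈ 160 m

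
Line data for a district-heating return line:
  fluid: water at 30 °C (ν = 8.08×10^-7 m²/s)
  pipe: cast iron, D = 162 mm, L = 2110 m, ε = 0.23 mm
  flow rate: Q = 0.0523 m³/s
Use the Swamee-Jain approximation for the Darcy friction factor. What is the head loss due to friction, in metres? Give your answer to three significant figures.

h_f ≈ 94.0 m

V = 4Q/(πD²) = 4·0.0523/(π·0.162²) = 2.537 m/s
Re = VD/ν = 2.537·0.162/8.08×10^-7 = 5.09×10^5 → turbulent
ε/D = 0.23/162 = 0.00142
Swamee-Jain: f = 0.02200
h_f = f(L/D)V²/(2g) = 0.02200·(2110/0.162)·2.537²/(2·9.81) = 94.03 m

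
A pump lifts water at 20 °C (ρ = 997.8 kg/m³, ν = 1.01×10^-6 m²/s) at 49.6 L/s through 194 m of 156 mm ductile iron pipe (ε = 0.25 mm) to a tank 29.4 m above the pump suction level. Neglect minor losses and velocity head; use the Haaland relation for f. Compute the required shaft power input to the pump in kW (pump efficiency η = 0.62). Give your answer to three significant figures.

P_shaft ≈ 30.6 kW

V = 4Q/(πD²) = 2.595 m/s; Re = 4.01×10^5; ε/D = 0.00160; f = 0.02261
h_f = f(L/D)V²/2g = 9.651 m
Total head H = z + h_f = 29.4 + 9.651 = 39.05 m
P_hyd = ρgQH = 997.8·9.81·0.0496·39.05 = 18.96 kW
P_shaft = P_hyd/η = 18.96/0.62 = 30.58 kW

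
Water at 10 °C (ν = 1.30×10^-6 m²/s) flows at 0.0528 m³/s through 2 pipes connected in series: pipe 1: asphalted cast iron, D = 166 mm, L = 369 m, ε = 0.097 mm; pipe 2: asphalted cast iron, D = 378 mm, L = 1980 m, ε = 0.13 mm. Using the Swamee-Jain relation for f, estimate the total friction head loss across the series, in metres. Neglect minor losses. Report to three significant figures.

Pipe 1: V = 2.440 m/s, Re = 3.12×10^5, ε/D = 5.84×10^-4, f = 0.01875, h_1 = f(L/D)V²/2g = 12.65 m
Pipe 2: V = 0.4705 m/s, Re = 1.37×10^5, ε/D = 3.44×10^-4, f = 0.01888, h_2 = f(L/D)V²/2g = 1.116 m
Series → Q common, losses add: H = Σh = 13.76 m

H ≈ 13.8 m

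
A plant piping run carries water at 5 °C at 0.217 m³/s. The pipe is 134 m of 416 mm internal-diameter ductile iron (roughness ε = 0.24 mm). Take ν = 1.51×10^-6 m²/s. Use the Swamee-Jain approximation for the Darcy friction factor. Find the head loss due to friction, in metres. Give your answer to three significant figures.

V = 4Q/(πD²) = 4·0.217/(π·0.416²) = 1.597 m/s
Re = VD/ν = 1.597·0.416/1.51×10^-6 = 4.40×10^5 → turbulent
ε/D = 0.24/416 = 5.77×10^-4
Swamee-Jain: f = 0.01835
h_f = f(L/D)V²/(2g) = 0.01835·(134/0.416)·1.597²/(2·9.81) = 0.7680 m

h_f ≈ 0.768 m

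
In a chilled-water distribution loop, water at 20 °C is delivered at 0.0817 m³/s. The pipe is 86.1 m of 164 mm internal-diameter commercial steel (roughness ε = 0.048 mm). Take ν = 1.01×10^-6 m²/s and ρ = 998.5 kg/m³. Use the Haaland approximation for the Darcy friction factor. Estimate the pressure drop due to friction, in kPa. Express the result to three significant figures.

Δp ≈ 62.2 kPa

V = 4Q/(πD²) = 4·0.0817/(π·0.164²) = 3.868 m/s
Re = VD/ν = 3.868·0.164/1.01×10^-6 = 6.28×10^5 → turbulent
ε/D = 0.048/164 = 2.93×10^-4
Haaland: f = 0.01588
h_f = f(L/D)V²/(2g) = 0.01588·(86.1/0.164)·3.868²/(2·9.81) = 6.355 m
Δp = ρg·h_f = 998.5·9.81·6.355 = 62.24 kPa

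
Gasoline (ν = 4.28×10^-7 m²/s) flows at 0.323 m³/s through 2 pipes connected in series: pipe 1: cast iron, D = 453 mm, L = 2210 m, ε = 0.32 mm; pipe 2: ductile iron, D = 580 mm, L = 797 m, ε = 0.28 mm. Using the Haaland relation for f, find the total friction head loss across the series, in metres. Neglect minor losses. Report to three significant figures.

Pipe 1: V = 2.004 m/s, Re = 2.12×10^6, ε/D = 7.06×10^-4, f = 0.01827, h_1 = f(L/D)V²/2g = 18.25 m
Pipe 2: V = 1.223 m/s, Re = 1.66×10^6, ε/D = 4.83×10^-4, f = 0.01688, h_2 = f(L/D)V²/2g = 1.767 m
Series → Q common, losses add: H = Σh = 20.02 m

H ≈ 20.0 m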